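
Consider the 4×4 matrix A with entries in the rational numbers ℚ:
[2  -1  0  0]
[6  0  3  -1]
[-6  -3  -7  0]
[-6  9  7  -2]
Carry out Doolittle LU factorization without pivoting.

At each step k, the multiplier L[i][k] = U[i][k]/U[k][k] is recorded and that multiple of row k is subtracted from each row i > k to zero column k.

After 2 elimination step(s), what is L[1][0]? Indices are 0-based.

L[1][0] = 3

k=0: U[0][0]=2
  eliminate (1,0): mult=3, new row 1: (0, 3, 3, -1); set L[1][0]=3
  eliminate (2,0): mult=-3, new row 2: (0, -6, -7, 0); set L[2][0]=-3
  eliminate (3,0): mult=-3, new row 3: (0, 6, 7, -2); set L[3][0]=-3
k=1: U[1][1]=3
  eliminate (2,1): mult=-2, new row 2: (0, 0, -1, -2); set L[2][1]=-2
  eliminate (3,1): mult=2, new row 3: (0, 0, 1, 0); set L[3][1]=2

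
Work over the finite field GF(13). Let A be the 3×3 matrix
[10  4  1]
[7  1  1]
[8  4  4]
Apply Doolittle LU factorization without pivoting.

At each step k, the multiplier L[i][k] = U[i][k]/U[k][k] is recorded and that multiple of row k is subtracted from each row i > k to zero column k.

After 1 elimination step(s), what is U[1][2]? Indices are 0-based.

U[1][2] = 12

k=0: U[0][0]=10
  eliminate (1,0): mult=2, new row 1: (0, 6, 12); set L[1][0]=2
  eliminate (2,0): mult=6, new row 2: (0, 6, 11); set L[2][0]=6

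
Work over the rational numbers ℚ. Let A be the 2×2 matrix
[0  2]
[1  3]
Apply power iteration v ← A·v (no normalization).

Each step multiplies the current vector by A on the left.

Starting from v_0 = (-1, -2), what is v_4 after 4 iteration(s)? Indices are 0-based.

v_0 = (-1, -2).
v_1 = A·v_0 = (-4, -7).
v_2 = A·v_1 = (-14, -25).
v_3 = A·v_2 = (-50, -89).
v_4 = A·v_3 = (-178, -317).

v_4 = (-178, -317)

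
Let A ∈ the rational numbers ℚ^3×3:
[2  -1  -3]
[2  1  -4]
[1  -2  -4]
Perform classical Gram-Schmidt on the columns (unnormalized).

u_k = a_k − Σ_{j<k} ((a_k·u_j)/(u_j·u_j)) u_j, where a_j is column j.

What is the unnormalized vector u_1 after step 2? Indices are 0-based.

u_1 = (-5/9, 13/9, -16/9)

Step 1: u_0 = a_0 = (2, 2, 1).
Step 2: u_1 = a_1 − (-2/9)·u_0 = (-5/9, 13/9, -16/9).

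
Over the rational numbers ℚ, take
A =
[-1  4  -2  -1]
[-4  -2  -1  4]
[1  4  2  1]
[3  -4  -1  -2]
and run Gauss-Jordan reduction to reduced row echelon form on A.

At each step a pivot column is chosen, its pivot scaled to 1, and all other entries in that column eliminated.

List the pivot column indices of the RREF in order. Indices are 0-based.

step 1: normalize row 0 (÷-1) = (1, -4, 2, 1)
  row 1: subtract -4×row0 = (0, -18, 7, 8)
  row 2: subtract 1×row0 = (0, 8, 0, 0)
  row 3: subtract 3×row0 = (0, 8, -7, -5)
step 2: normalize row 1 (÷-18) = (0, 1, -7/18, -4/9)
  row 0: subtract -4×row1 = (1, 0, 4/9, -7/9)
  row 2: subtract 8×row1 = (0, 0, 28/9, 32/9)
  row 3: subtract 8×row1 = (0, 0, -35/9, -13/9)
step 3: normalize row 2 (÷28/9) = (0, 0, 1, 8/7)
  row 0: subtract 4/9×row2 = (1, 0, 0, -9/7)
  row 1: subtract -7/18×row2 = (0, 1, 0, 0)
  row 3: subtract -35/9×row2 = (0, 0, 0, 3)
step 4: normalize row 3 (÷3) = (0, 0, 0, 1)
  row 0: subtract -9/7×row3 = (1, 0, 0, 0)
  row 2: subtract 8/7×row3 = (0, 0, 1, 0)

pivot columns: 0, 1, 2, 3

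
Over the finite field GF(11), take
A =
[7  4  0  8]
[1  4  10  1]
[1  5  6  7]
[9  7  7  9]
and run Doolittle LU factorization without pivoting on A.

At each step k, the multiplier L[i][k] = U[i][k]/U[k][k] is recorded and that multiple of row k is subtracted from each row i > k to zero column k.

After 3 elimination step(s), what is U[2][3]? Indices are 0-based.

Step 1: pivot at (0,0) is 7.
  row1 ← row1 − (8)·row0  ⇒  L[1][0]=8, U row1=(0, 5, 10, 3)
  row2 ← row2 − (8)·row0  ⇒  L[2][0]=8, U row2=(0, 6, 6, 9)
  row3 ← row3 − (6)·row0  ⇒  L[3][0]=6, U row3=(0, 5, 7, 5)
Step 2: pivot at (1,1) is 5.
  row2 ← row2 − (10)·row1  ⇒  L[2][1]=10, U row2=(0, 0, 5, 1)
  row3 ← row3 − (1)·row1  ⇒  L[3][1]=1, U row3=(0, 0, 8, 2)
Step 3: pivot at (2,2) is 5.
  row3 ← row3 − (6)·row2  ⇒  L[3][2]=6, U row3=(0, 0, 0, 7)

U[2][3] = 1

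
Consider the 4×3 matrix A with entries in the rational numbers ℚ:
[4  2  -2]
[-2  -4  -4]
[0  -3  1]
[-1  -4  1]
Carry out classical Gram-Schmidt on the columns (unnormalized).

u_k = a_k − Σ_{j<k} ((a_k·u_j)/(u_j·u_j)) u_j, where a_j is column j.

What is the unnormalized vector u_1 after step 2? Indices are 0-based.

u_1 = (-38/21, -44/21, -3, -64/21)

Step 1: u_0 = a_0 = (4, -2, 0, -1).
Step 2: u_1 = a_1 − (20/21)·u_0 = (-38/21, -44/21, -3, -64/21).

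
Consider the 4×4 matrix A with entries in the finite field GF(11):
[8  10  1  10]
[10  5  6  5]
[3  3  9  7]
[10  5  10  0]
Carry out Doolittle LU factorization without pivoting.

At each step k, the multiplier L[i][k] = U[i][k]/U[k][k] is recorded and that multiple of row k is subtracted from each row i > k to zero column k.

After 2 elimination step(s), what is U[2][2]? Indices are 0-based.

U[2][2] = 1

[col 0] pivot 8
  R1 -= 4*R0 → (0, 9, 2, 9)  (L[1][0] := 4)
  R2 -= 10*R0 → (0, 2, 10, 6)  (L[2][0] := 10)
  R3 -= 4*R0 → (0, 9, 6, 4)  (L[3][0] := 4)
[col 1] pivot 9
  R2 -= 10*R1 → (0, 0, 1, 4)  (L[2][1] := 10)
  R3 -= 1*R1 → (0, 0, 4, 6)  (L[3][1] := 1)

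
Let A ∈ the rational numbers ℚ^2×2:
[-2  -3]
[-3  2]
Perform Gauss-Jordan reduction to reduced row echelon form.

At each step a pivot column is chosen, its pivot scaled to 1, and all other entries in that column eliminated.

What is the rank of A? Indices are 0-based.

rank = 2

step 1: normalize row 0 (÷-2) = (1, 3/2)
  row 1: subtract -3×row0 = (0, 13/2)
step 2: normalize row 1 (÷13/2) = (0, 1)
  row 0: subtract 3/2×row1 = (1, 0)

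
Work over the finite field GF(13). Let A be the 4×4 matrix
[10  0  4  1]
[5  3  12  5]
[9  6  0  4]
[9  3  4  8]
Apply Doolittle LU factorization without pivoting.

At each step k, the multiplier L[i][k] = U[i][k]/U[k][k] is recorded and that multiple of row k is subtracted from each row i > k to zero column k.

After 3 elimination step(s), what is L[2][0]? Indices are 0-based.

L[2][0] = 10

k=0: U[0][0]=10
  eliminate (1,0): mult=7, new row 1: (0, 3, 10, 11); set L[1][0]=7
  eliminate (2,0): mult=10, new row 2: (0, 6, 12, 7); set L[2][0]=10
  eliminate (3,0): mult=10, new row 3: (0, 3, 3, 11); set L[3][0]=10
k=1: U[1][1]=3
  eliminate (2,1): mult=2, new row 2: (0, 0, 5, 11); set L[2][1]=2
  eliminate (3,1): mult=1, new row 3: (0, 0, 6, 0); set L[3][1]=1
k=2: U[2][2]=5
  eliminate (3,2): mult=9, new row 3: (0, 0, 0, 5); set L[3][2]=9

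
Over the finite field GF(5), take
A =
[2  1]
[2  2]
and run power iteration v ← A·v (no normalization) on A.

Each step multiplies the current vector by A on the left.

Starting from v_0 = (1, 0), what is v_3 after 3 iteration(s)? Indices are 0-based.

v_3 = (0, 3)

v_0 = (1, 0).
v_1 = A·v_0 = (2, 2).
v_2 = A·v_1 = (1, 3).
v_3 = A·v_2 = (0, 3).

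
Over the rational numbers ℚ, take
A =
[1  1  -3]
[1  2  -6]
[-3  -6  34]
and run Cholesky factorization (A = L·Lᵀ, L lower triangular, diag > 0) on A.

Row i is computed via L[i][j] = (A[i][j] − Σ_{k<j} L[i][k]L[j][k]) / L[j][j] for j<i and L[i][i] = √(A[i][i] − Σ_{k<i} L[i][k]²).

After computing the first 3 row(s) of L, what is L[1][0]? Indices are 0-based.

Step 1: L[0][0] = √(1) = 1.
  L[1][0] = (1) / L[0][0] = 1.
Step 2: L[1][1] = √(1) = 1.
  L[2][0] = (-3) / L[0][0] = -3.
  L[2][1] = (-3) / L[1][1] = -3.
Step 3: L[2][2] = √(16) = 4.

L[1][0] = 1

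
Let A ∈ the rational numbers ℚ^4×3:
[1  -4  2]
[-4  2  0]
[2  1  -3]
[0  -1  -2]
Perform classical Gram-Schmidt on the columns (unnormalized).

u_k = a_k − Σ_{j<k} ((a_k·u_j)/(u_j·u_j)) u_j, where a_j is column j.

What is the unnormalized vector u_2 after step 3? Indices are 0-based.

u_2 = (-7/181, -127/181, -501/362, -953/362)

Step 1: u_0 = a_0 = (1, -4, 2, 0).
Step 2: u_1 = a_1 − (-10/21)·u_0 = (-74/21, 2/21, 41/21, -1).
Step 3: u_2 = a_2 − (-4/21)·u_0 − (-229/362)·u_1 = (-7/181, -127/181, -501/362, -953/362).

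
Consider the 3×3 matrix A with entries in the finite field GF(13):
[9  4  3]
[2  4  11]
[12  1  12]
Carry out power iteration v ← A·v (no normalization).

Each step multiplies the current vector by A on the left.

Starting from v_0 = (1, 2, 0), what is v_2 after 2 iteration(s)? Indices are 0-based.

v_2 = (1, 7, 5)

v_0 = (1, 2, 0).
v_1 = A·v_0 = (4, 10, 1).
v_2 = A·v_1 = (1, 7, 5).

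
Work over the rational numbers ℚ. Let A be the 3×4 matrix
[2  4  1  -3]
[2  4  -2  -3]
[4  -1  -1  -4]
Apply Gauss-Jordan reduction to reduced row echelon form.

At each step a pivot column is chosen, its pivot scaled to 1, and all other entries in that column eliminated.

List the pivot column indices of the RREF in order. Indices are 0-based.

pivot columns: 0, 1, 2

pivot(0,0)=2: scale R0 → (1, 2, 1/2, -3/2)
  clear (1,0): R1 −= (2)R0 → (0, 0, -3, 0)
  clear (2,0): R2 −= (4)R0 → (0, -9, -3, 2)
pivot(1,1): swap R1↔R2
pivot(1,1)=-9: scale R1 → (0, 1, 1/3, -2/9)
  clear (0,1): R0 −= (2)R1 → (1, 0, -1/6, -19/18)
pivot(2,2)=-3: scale R2 → (0, 0, 1, 0)
  clear (0,2): R0 −= (-1/6)R2 → (1, 0, 0, -19/18)
  clear (1,2): R1 −= (1/3)R2 → (0, 1, 0, -2/9)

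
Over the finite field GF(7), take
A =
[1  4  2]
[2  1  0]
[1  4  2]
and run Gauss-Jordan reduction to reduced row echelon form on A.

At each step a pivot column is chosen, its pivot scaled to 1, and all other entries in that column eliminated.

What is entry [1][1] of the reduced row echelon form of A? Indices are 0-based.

M[1][1] = 0

[1] R0 /= 1  ⇒  (1, 4, 2)
     R1 -= 2·R0  ⇒  (0, 0, 3)
     R2 -= 1·R0  ⇒  (0, 0, 0)
column 1 empty below row 1
[2] R1 /= 3  ⇒  (0, 0, 1)
     R0 -= 2·R1  ⇒  (1, 4, 0)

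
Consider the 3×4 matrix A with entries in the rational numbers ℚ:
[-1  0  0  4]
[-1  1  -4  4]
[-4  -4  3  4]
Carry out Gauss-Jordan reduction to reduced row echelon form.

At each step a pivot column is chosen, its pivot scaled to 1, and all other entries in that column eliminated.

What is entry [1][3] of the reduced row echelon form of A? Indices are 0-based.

M[1][3] = 48/13

pivot(0,0)=-1: scale R0 → (1, 0, 0, -4)
  clear (1,0): R1 −= (-1)R0 → (0, 1, -4, 0)
  clear (2,0): R2 −= (-4)R0 → (0, -4, 3, -12)
pivot(1,1)=1: scale R1 → (0, 1, -4, 0)
  clear (2,1): R2 −= (-4)R1 → (0, 0, -13, -12)
pivot(2,2)=-13: scale R2 → (0, 0, 1, 12/13)
  clear (1,2): R1 −= (-4)R2 → (0, 1, 0, 48/13)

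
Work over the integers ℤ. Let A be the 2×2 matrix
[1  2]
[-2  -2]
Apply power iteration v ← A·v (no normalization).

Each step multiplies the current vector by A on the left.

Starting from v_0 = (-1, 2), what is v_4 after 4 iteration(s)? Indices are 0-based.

v_4 = (7, -2)

v_0 = (-1, 2).
v_1 = A·v_0 = (3, -2).
v_2 = A·v_1 = (-1, -2).
v_3 = A·v_2 = (-5, 6).
v_4 = A·v_3 = (7, -2).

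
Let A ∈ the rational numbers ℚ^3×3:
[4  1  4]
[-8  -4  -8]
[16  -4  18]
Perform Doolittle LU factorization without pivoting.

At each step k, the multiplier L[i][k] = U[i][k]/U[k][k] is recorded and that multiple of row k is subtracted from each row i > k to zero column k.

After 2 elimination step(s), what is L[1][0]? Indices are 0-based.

L[1][0] = -2

k=0: U[0][0]=4
  eliminate (1,0): mult=-2, new row 1: (0, -2, 0); set L[1][0]=-2
  eliminate (2,0): mult=4, new row 2: (0, -8, 2); set L[2][0]=4
k=1: U[1][1]=-2
  eliminate (2,1): mult=4, new row 2: (0, 0, 2); set L[2][1]=4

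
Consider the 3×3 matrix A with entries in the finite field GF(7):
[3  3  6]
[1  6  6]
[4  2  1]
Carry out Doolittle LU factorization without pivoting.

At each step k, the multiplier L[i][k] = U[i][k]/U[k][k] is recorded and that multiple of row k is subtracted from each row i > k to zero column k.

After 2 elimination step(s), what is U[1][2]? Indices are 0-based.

U[1][2] = 4

Step 1: pivot at (0,0) is 3.
  row1 ← row1 − (5)·row0  ⇒  L[1][0]=5, U row1=(0, 5, 4)
  row2 ← row2 − (6)·row0  ⇒  L[2][0]=6, U row2=(0, 5, 0)
Step 2: pivot at (1,1) is 5.
  row2 ← row2 − (1)·row1  ⇒  L[2][1]=1, U row2=(0, 0, 3)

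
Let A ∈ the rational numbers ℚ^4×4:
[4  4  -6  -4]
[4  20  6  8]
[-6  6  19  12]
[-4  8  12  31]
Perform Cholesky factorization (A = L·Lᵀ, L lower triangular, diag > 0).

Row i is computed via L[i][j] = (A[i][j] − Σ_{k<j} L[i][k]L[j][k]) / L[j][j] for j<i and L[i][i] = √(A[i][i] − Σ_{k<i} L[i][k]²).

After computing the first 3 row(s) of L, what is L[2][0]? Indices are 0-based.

Step 1: L[0][0] = √(4) = 2.
  L[1][0] = (4) / L[0][0] = 2.
Step 2: L[1][1] = √(16) = 4.
  L[2][0] = (-6) / L[0][0] = -3.
  L[2][1] = (12) / L[1][1] = 3.
Step 3: L[2][2] = √(1) = 1.

L[2][0] = -3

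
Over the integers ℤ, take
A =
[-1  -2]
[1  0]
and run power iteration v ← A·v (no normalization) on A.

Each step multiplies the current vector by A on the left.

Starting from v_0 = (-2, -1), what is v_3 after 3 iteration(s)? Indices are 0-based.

v_0 = (-2, -1).
v_1 = A·v_0 = (4, -2).
v_2 = A·v_1 = (0, 4).
v_3 = A·v_2 = (-8, 0).

v_3 = (-8, 0)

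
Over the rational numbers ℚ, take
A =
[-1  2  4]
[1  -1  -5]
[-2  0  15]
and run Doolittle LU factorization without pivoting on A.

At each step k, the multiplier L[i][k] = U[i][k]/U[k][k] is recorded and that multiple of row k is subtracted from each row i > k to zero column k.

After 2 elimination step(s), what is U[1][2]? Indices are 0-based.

[col 0] pivot -1
  R1 -= -1*R0 → (0, 1, -1)  (L[1][0] := -1)
  R2 -= 2*R0 → (0, -4, 7)  (L[2][0] := 2)
[col 1] pivot 1
  R2 -= -4*R1 → (0, 0, 3)  (L[2][1] := -4)

U[1][2] = -1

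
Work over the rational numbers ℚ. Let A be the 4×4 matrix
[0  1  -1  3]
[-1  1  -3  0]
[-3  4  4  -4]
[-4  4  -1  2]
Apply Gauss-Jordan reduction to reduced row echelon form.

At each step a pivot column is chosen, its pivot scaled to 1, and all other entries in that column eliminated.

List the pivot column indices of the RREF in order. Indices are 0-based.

pivot columns: 0, 1, 2, 3

step 1: exchange rows 0,1
step 1: normalize row 0 (÷-1) = (1, -1, 3, 0)
  row 2: subtract -3×row0 = (0, 1, 13, -4)
  row 3: subtract -4×row0 = (0, 0, 11, 2)
step 2: normalize row 1 (÷1) = (0, 1, -1, 3)
  row 0: subtract -1×row1 = (1, 0, 2, 3)
  row 2: subtract 1×row1 = (0, 0, 14, -7)
step 3: normalize row 2 (÷14) = (0, 0, 1, -1/2)
  row 0: subtract 2×row2 = (1, 0, 0, 4)
  row 1: subtract -1×row2 = (0, 1, 0, 5/2)
  row 3: subtract 11×row2 = (0, 0, 0, 15/2)
step 4: normalize row 3 (÷15/2) = (0, 0, 0, 1)
  row 0: subtract 4×row3 = (1, 0, 0, 0)
  row 1: subtract 5/2×row3 = (0, 1, 0, 0)
  row 2: subtract -1/2×row3 = (0, 0, 1, 0)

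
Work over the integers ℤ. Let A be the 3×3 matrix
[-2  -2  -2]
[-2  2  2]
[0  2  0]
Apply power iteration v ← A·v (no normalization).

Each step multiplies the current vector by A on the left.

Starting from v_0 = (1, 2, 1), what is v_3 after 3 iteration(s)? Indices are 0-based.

v_0 = (1, 2, 1).
v_1 = A·v_0 = (-8, 4, 4).
v_2 = A·v_1 = (0, 32, 8).
v_3 = A·v_2 = (-80, 80, 64).

v_3 = (-80, 80, 64)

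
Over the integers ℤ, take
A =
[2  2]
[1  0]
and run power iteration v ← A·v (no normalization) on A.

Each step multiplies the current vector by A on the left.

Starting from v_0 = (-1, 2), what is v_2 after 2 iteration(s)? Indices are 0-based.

v_2 = (2, 2)

v_0 = (-1, 2).
v_1 = A·v_0 = (2, -1).
v_2 = A·v_1 = (2, 2).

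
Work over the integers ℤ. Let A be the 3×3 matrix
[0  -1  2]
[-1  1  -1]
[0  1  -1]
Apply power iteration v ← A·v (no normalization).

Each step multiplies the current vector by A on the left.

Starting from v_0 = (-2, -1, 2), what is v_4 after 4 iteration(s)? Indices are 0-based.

v_4 = (-10, -2, 5)

v_0 = (-2, -1, 2).
v_1 = A·v_0 = (5, -1, -3).
v_2 = A·v_1 = (-5, -3, 2).
v_3 = A·v_2 = (7, 0, -5).
v_4 = A·v_3 = (-10, -2, 5).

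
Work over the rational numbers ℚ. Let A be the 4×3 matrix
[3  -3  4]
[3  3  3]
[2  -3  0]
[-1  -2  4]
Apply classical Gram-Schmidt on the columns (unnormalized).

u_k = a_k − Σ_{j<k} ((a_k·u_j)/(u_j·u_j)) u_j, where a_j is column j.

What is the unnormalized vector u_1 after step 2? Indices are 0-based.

Step 1: u_0 = a_0 = (3, 3, 2, -1).
Step 2: u_1 = a_1 − (-4/23)·u_0 = (-57/23, 81/23, -61/23, -50/23).

u_1 = (-57/23, 81/23, -61/23, -50/23)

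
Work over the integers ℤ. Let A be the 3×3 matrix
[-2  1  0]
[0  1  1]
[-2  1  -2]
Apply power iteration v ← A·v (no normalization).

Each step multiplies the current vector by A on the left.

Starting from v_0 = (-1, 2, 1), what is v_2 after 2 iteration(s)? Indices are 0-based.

v_2 = (-5, 5, -9)

v_0 = (-1, 2, 1).
v_1 = A·v_0 = (4, 3, 2).
v_2 = A·v_1 = (-5, 5, -9).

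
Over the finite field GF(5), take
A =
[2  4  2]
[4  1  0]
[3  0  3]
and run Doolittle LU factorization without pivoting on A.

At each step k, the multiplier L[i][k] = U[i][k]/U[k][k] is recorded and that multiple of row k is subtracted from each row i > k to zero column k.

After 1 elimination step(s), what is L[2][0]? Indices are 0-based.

L[2][0] = 4

[col 0] pivot 2
  R1 -= 2*R0 → (0, 3, 1)  (L[1][0] := 2)
  R2 -= 4*R0 → (0, 4, 0)  (L[2][0] := 4)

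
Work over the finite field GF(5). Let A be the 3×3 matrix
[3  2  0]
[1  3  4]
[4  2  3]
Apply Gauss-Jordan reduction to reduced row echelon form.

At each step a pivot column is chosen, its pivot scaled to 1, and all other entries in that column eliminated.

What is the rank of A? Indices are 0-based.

rank = 3

step 1: normalize row 0 (÷3) = (1, 4, 0)
  row 1: subtract 1×row0 = (0, 4, 4)
  row 2: subtract 4×row0 = (0, 1, 3)
step 2: normalize row 1 (÷4) = (0, 1, 1)
  row 0: subtract 4×row1 = (1, 0, 1)
  row 2: subtract 1×row1 = (0, 0, 2)
step 3: normalize row 2 (÷2) = (0, 0, 1)
  row 0: subtract 1×row2 = (1, 0, 0)
  row 1: subtract 1×row2 = (0, 1, 0)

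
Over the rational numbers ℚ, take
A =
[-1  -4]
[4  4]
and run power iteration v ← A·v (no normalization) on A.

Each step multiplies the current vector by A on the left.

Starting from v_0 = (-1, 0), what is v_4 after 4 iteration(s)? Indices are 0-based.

v_4 = (-81, 180)

v_0 = (-1, 0).
v_1 = A·v_0 = (1, -4).
v_2 = A·v_1 = (15, -12).
v_3 = A·v_2 = (33, 12).
v_4 = A·v_3 = (-81, 180).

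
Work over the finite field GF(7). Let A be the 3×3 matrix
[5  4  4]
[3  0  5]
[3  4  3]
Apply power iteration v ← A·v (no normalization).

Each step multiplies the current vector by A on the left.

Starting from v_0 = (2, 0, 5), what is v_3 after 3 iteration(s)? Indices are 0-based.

v_0 = (2, 0, 5).
v_1 = A·v_0 = (2, 3, 0).
v_2 = A·v_1 = (1, 6, 4).
v_3 = A·v_2 = (3, 2, 4).

v_3 = (3, 2, 4)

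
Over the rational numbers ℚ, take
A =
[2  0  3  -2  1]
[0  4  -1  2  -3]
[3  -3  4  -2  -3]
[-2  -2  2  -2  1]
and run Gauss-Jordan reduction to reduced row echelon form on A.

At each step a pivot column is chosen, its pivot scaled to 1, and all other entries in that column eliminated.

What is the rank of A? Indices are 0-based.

pivot(0,0)=2: scale R0 → (1, 0, 3/2, -1, 1/2)
  clear (2,0): R2 −= (3)R0 → (0, -3, -1/2, 1, -9/2)
  clear (3,0): R3 −= (-2)R0 → (0, -2, 5, -4, 2)
pivot(1,1)=4: scale R1 → (0, 1, -1/4, 1/2, -3/4)
  clear (2,1): R2 −= (-3)R1 → (0, 0, -5/4, 5/2, -27/4)
  clear (3,1): R3 −= (-2)R1 → (0, 0, 9/2, -3, 1/2)
pivot(2,2)=-5/4: scale R2 → (0, 0, 1, -2, 27/5)
  clear (0,2): R0 −= (3/2)R2 → (1, 0, 0, 2, -38/5)
  clear (1,2): R1 −= (-1/4)R2 → (0, 1, 0, 0, 3/5)
  clear (3,2): R3 −= (9/2)R2 → (0, 0, 0, 6, -119/5)
pivot(3,3)=6: scale R3 → (0, 0, 0, 1, -119/30)
  clear (0,3): R0 −= (2)R3 → (1, 0, 0, 0, 1/3)
  clear (2,3): R2 −= (-2)R3 → (0, 0, 1, 0, -38/15)

rank = 4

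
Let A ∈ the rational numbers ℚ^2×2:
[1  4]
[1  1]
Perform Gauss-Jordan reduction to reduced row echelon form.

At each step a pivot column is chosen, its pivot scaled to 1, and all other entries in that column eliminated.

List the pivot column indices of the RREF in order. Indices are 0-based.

[1] R0 /= 1  ⇒  (1, 4)
     R1 -= 1·R0  ⇒  (0, -3)
[2] R1 /= -3  ⇒  (0, 1)
     R0 -= 4·R1  ⇒  (1, 0)

pivot columns: 0, 1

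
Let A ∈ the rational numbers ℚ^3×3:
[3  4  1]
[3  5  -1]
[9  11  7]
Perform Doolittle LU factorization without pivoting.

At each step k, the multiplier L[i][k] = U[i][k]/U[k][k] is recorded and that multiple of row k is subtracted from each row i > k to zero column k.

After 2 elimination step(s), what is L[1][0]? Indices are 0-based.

L[1][0] = 1

Step 1: pivot at (0,0) is 3.
  row1 ← row1 − (1)·row0  ⇒  L[1][0]=1, U row1=(0, 1, -2)
  row2 ← row2 − (3)·row0  ⇒  L[2][0]=3, U row2=(0, -1, 4)
Step 2: pivot at (1,1) is 1.
  row2 ← row2 − (-1)·row1  ⇒  L[2][1]=-1, U row2=(0, 0, 2)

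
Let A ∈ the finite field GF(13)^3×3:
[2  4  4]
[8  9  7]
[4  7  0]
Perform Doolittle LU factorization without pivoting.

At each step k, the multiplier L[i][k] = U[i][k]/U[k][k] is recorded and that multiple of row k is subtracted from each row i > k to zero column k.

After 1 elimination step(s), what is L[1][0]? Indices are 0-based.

[col 0] pivot 2
  R1 -= 4*R0 → (0, 6, 4)  (L[1][0] := 4)
  R2 -= 2*R0 → (0, 12, 5)  (L[2][0] := 2)

L[1][0] = 4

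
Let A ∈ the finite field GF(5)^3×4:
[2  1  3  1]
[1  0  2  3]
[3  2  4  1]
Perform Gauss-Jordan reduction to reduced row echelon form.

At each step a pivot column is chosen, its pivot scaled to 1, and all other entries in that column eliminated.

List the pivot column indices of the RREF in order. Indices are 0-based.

pivot columns: 0, 1, 3

[1] R0 /= 2  ⇒  (1, 3, 4, 3)
     R1 -= 1·R0  ⇒  (0, 2, 3, 0)
     R2 -= 3·R0  ⇒  (0, 3, 2, 2)
[2] R1 /= 2  ⇒  (0, 1, 4, 0)
     R0 -= 3·R1  ⇒  (1, 0, 2, 3)
     R2 -= 3·R1  ⇒  (0, 0, 0, 2)
column 2 empty below row 2
[3] R2 /= 2  ⇒  (0, 0, 0, 1)
     R0 -= 3·R2  ⇒  (1, 0, 2, 0)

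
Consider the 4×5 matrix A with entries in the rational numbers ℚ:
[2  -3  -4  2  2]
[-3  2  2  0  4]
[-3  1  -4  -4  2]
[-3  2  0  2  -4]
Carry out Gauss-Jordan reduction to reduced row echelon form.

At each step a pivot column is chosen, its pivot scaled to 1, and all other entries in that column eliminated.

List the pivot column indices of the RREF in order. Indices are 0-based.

[1] R0 /= 2  ⇒  (1, -3/2, -2, 1, 1)
     R1 -= -3·R0  ⇒  (0, -5/2, -4, 3, 7)
     R2 -= -3·R0  ⇒  (0, -7/2, -10, -1, 5)
     R3 -= -3·R0  ⇒  (0, -5/2, -6, 5, -1)
[2] R1 /= -5/2  ⇒  (0, 1, 8/5, -6/5, -14/5)
     R0 -= -3/2·R1  ⇒  (1, 0, 2/5, -4/5, -16/5)
     R2 -= -7/2·R1  ⇒  (0, 0, -22/5, -26/5, -24/5)
     R3 -= -5/2·R1  ⇒  (0, 0, -2, 2, -8)
[3] R2 /= -22/5  ⇒  (0, 0, 1, 13/11, 12/11)
     R0 -= 2/5·R2  ⇒  (1, 0, 0, -14/11, -40/11)
     R1 -= 8/5·R2  ⇒  (0, 1, 0, -34/11, -50/11)
     R3 -= -2·R2  ⇒  (0, 0, 0, 48/11, -64/11)
[4] R3 /= 48/11  ⇒  (0, 0, 0, 1, -4/3)
     R0 -= -14/11·R3  ⇒  (1, 0, 0, 0, -16/3)
     R1 -= -34/11·R3  ⇒  (0, 1, 0, 0, -26/3)
     R2 -= 13/11·R3  ⇒  (0, 0, 1, 0, 8/3)

pivot columns: 0, 1, 2, 3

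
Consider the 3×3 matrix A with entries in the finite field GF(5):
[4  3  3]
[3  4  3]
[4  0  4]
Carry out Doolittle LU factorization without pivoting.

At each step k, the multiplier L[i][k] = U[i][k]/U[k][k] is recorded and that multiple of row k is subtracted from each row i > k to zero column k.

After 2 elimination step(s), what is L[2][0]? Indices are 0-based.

k=0: U[0][0]=4
  eliminate (1,0): mult=2, new row 1: (0, 3, 2); set L[1][0]=2
  eliminate (2,0): mult=1, new row 2: (0, 2, 1); set L[2][0]=1
k=1: U[1][1]=3
  eliminate (2,1): mult=4, new row 2: (0, 0, 3); set L[2][1]=4

L[2][0] = 1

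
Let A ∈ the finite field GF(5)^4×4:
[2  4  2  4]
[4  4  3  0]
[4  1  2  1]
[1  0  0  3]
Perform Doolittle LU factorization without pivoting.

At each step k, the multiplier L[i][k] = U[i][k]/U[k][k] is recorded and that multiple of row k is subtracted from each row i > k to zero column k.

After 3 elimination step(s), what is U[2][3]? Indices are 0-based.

U[2][3] = 2

[col 0] pivot 2
  R1 -= 2*R0 → (0, 1, 4, 2)  (L[1][0] := 2)
  R2 -= 2*R0 → (0, 3, 3, 3)  (L[2][0] := 2)
  R3 -= 3*R0 → (0, 3, 4, 1)  (L[3][0] := 3)
[col 1] pivot 1
  R2 -= 3*R1 → (0, 0, 1, 2)  (L[2][1] := 3)
  R3 -= 3*R1 → (0, 0, 2, 0)  (L[3][1] := 3)
[col 2] pivot 1
  R3 -= 2*R2 → (0, 0, 0, 1)  (L[3][2] := 2)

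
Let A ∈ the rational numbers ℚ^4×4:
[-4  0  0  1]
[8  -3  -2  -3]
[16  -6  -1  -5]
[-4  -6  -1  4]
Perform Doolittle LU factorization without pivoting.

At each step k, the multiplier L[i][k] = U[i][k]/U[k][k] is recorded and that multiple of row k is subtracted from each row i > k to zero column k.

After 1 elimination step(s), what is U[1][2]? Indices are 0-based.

U[1][2] = -2

[col 0] pivot -4
  R1 -= -2*R0 → (0, -3, -2, -1)  (L[1][0] := -2)
  R2 -= -4*R0 → (0, -6, -1, -1)  (L[2][0] := -4)
  R3 -= 1*R0 → (0, -6, -1, 3)  (L[3][0] := 1)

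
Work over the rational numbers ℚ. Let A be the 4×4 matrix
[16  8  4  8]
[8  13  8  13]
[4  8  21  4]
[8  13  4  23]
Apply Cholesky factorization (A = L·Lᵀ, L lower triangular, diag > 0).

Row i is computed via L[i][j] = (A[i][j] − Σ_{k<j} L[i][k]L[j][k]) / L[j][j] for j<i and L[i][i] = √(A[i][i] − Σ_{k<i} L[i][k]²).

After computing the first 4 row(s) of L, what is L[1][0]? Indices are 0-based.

Step 1: L[0][0] = √(16) = 4.
  L[1][0] = (8) / L[0][0] = 2.
Step 2: L[1][1] = √(9) = 3.
  L[2][0] = (4) / L[0][0] = 1.
  L[2][1] = (6) / L[1][1] = 2.
Step 3: L[2][2] = √(16) = 4.
  L[3][0] = (8) / L[0][0] = 2.
  L[3][1] = (9) / L[1][1] = 3.
  L[3][2] = (-4) / L[2][2] = -1.
Step 4: L[3][3] = √(9) = 3.

L[1][0] = 2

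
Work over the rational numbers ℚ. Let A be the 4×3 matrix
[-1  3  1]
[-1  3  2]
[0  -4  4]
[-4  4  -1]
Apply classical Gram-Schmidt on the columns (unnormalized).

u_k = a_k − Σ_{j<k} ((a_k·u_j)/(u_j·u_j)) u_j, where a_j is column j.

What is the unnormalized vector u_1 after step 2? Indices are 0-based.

u_1 = (16/9, 16/9, -4, -8/9)

Step 1: u_0 = a_0 = (-1, -1, 0, -4).
Step 2: u_1 = a_1 − (-11/9)·u_0 = (16/9, 16/9, -4, -8/9).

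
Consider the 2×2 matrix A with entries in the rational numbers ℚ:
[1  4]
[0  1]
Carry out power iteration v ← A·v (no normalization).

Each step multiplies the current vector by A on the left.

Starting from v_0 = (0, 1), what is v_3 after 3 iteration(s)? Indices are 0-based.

v_3 = (12, 1)

v_0 = (0, 1).
v_1 = A·v_0 = (4, 1).
v_2 = A·v_1 = (8, 1).
v_3 = A·v_2 = (12, 1).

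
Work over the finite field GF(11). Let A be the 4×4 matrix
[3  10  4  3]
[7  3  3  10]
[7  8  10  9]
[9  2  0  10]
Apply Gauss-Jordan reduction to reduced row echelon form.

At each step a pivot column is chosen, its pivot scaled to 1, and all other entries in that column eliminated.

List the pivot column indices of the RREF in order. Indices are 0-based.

pivot columns: 0, 1, 2, 3

[1] R0 /= 3  ⇒  (1, 7, 5, 1)
     R1 -= 7·R0  ⇒  (0, 9, 1, 3)
     R2 -= 7·R0  ⇒  (0, 3, 8, 2)
     R3 -= 9·R0  ⇒  (0, 5, 10, 1)
[2] R1 /= 9  ⇒  (0, 1, 5, 4)
     R0 -= 7·R1  ⇒  (1, 0, 3, 6)
     R2 -= 3·R1  ⇒  (0, 0, 4, 1)
     R3 -= 5·R1  ⇒  (0, 0, 7, 3)
[3] R2 /= 4  ⇒  (0, 0, 1, 3)
     R0 -= 3·R2  ⇒  (1, 0, 0, 8)
     R1 -= 5·R2  ⇒  (0, 1, 0, 0)
     R3 -= 7·R2  ⇒  (0, 0, 0, 4)
[4] R3 /= 4  ⇒  (0, 0, 0, 1)
     R0 -= 8·R3  ⇒  (1, 0, 0, 0)
     R2 -= 3·R3  ⇒  (0, 0, 1, 0)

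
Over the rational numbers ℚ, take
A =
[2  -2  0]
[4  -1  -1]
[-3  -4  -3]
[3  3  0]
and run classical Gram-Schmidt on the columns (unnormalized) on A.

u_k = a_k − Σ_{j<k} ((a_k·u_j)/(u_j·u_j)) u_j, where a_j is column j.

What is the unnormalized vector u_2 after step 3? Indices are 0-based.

u_2 = (896/971, -466/971, -1254/971, -1230/971)

Step 1: u_0 = a_0 = (2, 4, -3, 3).
Step 2: u_1 = a_1 − (13/38)·u_0 = (-51/19, -45/19, -113/38, 75/38).
Step 3: u_2 = a_2 − (5/38)·u_0 − (429/971)·u_1 = (896/971, -466/971, -1254/971, -1230/971).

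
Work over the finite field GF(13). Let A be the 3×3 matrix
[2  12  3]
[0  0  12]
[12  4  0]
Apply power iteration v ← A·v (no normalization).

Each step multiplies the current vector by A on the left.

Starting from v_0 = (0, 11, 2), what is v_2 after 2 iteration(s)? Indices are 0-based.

v_2 = (7, 8, 10)

v_0 = (0, 11, 2).
v_1 = A·v_0 = (8, 11, 5).
v_2 = A·v_1 = (7, 8, 10).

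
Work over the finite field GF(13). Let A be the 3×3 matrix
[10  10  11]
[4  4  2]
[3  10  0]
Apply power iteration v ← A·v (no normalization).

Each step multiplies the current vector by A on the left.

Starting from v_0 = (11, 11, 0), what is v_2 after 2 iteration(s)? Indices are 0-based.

v_2 = (12, 10, 6)

v_0 = (11, 11, 0).
v_1 = A·v_0 = (12, 10, 0).
v_2 = A·v_1 = (12, 10, 6).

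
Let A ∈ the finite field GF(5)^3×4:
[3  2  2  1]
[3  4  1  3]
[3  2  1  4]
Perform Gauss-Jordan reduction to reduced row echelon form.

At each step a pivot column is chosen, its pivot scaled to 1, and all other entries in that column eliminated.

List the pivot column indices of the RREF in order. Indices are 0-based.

step 1: normalize row 0 (÷3) = (1, 4, 4, 2)
  row 1: subtract 3×row0 = (0, 2, 4, 2)
  row 2: subtract 3×row0 = (0, 0, 4, 3)
step 2: normalize row 1 (÷2) = (0, 1, 2, 1)
  row 0: subtract 4×row1 = (1, 0, 1, 3)
step 3: normalize row 2 (÷4) = (0, 0, 1, 2)
  row 0: subtract 1×row2 = (1, 0, 0, 1)
  row 1: subtract 2×row2 = (0, 1, 0, 2)

pivot columns: 0, 1, 2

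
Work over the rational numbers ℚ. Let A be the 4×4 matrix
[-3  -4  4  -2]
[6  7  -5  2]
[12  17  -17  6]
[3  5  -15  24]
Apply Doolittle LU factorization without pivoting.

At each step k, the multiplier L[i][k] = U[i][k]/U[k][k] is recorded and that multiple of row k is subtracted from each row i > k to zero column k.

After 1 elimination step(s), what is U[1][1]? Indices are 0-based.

k=0: U[0][0]=-3
  eliminate (1,0): mult=-2, new row 1: (0, -1, 3, -2); set L[1][0]=-2
  eliminate (2,0): mult=-4, new row 2: (0, 1, -1, -2); set L[2][0]=-4
  eliminate (3,0): mult=-1, new row 3: (0, 1, -11, 22); set L[3][0]=-1

U[1][1] = -1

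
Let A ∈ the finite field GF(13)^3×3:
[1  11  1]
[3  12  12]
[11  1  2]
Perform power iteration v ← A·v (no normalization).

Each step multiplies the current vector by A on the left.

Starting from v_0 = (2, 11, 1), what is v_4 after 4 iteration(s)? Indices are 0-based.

v_0 = (2, 11, 1).
v_1 = A·v_0 = (7, 7, 9).
v_2 = A·v_1 = (2, 5, 11).
v_3 = A·v_2 = (3, 3, 10).
v_4 = A·v_3 = (7, 9, 4).

v_4 = (7, 9, 4)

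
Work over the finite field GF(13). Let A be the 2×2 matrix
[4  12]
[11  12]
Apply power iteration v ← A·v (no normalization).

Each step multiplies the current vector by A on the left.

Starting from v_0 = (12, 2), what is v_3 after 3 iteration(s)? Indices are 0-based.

v_3 = (9, 10)

v_0 = (12, 2).
v_1 = A·v_0 = (7, 0).
v_2 = A·v_1 = (2, 12).
v_3 = A·v_2 = (9, 10).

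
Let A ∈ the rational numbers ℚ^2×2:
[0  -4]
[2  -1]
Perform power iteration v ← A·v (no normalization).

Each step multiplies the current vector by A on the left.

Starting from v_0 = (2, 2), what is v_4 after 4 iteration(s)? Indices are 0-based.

v_4 = (-8, 142)

v_0 = (2, 2).
v_1 = A·v_0 = (-8, 2).
v_2 = A·v_1 = (-8, -18).
v_3 = A·v_2 = (72, 2).
v_4 = A·v_3 = (-8, 142).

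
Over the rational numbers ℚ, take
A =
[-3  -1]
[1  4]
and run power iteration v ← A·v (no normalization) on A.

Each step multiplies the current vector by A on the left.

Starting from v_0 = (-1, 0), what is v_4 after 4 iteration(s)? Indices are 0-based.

v_4 = (-63, -23)

v_0 = (-1, 0).
v_1 = A·v_0 = (3, -1).
v_2 = A·v_1 = (-8, -1).
v_3 = A·v_2 = (25, -12).
v_4 = A·v_3 = (-63, -23).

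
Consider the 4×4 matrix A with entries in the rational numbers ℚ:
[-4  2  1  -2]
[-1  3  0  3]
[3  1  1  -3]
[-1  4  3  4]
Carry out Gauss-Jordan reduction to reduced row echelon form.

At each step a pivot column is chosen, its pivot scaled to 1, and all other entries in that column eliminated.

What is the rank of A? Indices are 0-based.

rank = 4

step 1: normalize row 0 (÷-4) = (1, -1/2, -1/4, 1/2)
  row 1: subtract -1×row0 = (0, 5/2, -1/4, 7/2)
  row 2: subtract 3×row0 = (0, 5/2, 7/4, -9/2)
  row 3: subtract -1×row0 = (0, 7/2, 11/4, 9/2)
step 2: normalize row 1 (÷5/2) = (0, 1, -1/10, 7/5)
  row 0: subtract -1/2×row1 = (1, 0, -3/10, 6/5)
  row 2: subtract 5/2×row1 = (0, 0, 2, -8)
  row 3: subtract 7/2×row1 = (0, 0, 31/10, -2/5)
step 3: normalize row 2 (÷2) = (0, 0, 1, -4)
  row 0: subtract -3/10×row2 = (1, 0, 0, 0)
  row 1: subtract -1/10×row2 = (0, 1, 0, 1)
  row 3: subtract 31/10×row2 = (0, 0, 0, 12)
step 4: normalize row 3 (÷12) = (0, 0, 0, 1)
  row 1: subtract 1×row3 = (0, 1, 0, 0)
  row 2: subtract -4×row3 = (0, 0, 1, 0)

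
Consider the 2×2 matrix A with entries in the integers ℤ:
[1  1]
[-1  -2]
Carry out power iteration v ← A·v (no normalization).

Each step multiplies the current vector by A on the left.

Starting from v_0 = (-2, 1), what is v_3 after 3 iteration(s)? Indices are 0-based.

v_0 = (-2, 1).
v_1 = A·v_0 = (-1, 0).
v_2 = A·v_1 = (-1, 1).
v_3 = A·v_2 = (0, -1).

v_3 = (0, -1)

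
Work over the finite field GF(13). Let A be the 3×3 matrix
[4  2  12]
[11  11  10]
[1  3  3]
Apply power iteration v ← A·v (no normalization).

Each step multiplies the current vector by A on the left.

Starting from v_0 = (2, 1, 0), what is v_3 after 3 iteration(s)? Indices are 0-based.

v_0 = (2, 1, 0).
v_1 = A·v_0 = (10, 7, 5).
v_2 = A·v_1 = (10, 3, 7).
v_3 = A·v_2 = (0, 5, 1).

v_3 = (0, 5, 1)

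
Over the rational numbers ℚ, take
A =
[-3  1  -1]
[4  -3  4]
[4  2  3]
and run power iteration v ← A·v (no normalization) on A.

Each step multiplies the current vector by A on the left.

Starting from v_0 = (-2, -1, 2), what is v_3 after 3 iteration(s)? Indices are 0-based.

v_3 = (-13, 55, -16)

v_0 = (-2, -1, 2).
v_1 = A·v_0 = (3, 3, -4).
v_2 = A·v_1 = (-2, -13, 6).
v_3 = A·v_2 = (-13, 55, -16).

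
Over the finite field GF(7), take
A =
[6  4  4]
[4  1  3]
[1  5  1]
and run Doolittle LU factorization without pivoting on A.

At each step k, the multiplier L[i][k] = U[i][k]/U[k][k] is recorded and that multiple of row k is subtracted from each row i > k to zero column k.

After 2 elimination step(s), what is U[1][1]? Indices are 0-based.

[col 0] pivot 6
  R1 -= 3*R0 → (0, 3, 5)  (L[1][0] := 3)
  R2 -= 6*R0 → (0, 2, 5)  (L[2][0] := 6)
[col 1] pivot 3
  R2 -= 3*R1 → (0, 0, 4)  (L[2][1] := 3)

U[1][1] = 3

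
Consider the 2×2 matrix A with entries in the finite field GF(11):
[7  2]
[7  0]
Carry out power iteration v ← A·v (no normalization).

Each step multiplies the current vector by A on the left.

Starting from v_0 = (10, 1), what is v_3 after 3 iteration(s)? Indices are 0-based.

v_3 = (5, 9)

v_0 = (10, 1).
v_1 = A·v_0 = (6, 4).
v_2 = A·v_1 = (6, 9).
v_3 = A·v_2 = (5, 9).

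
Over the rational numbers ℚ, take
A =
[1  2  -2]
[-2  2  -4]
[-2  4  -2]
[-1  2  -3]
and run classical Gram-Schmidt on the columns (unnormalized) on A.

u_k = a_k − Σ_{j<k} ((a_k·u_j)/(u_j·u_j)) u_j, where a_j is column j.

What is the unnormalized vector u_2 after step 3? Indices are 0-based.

Step 1: u_0 = a_0 = (1, -2, -2, -1).
Step 2: u_1 = a_1 − (-6/5)·u_0 = (16/5, -2/5, 8/5, 4/5).
Step 3: u_2 = a_2 − (13/10)·u_0 − (-13/17)·u_1 = (-29/34, -29/17, 31/17, -37/34).

u_2 = (-29/34, -29/17, 31/17, -37/34)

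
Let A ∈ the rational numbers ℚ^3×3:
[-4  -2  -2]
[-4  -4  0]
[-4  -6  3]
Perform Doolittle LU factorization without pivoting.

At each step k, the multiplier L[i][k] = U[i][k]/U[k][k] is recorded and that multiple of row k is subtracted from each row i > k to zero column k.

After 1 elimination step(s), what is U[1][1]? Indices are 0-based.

[col 0] pivot -4
  R1 -= 1*R0 → (0, -2, 2)  (L[1][0] := 1)
  R2 -= 1*R0 → (0, -4, 5)  (L[2][0] := 1)

U[1][1] = -2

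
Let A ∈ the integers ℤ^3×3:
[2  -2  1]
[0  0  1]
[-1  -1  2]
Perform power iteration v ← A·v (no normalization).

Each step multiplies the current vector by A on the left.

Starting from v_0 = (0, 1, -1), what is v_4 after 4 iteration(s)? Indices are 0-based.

v_4 = (-10, 6, 24)

v_0 = (0, 1, -1).
v_1 = A·v_0 = (-3, -1, -3).
v_2 = A·v_1 = (-7, -3, -2).
v_3 = A·v_2 = (-10, -2, 6).
v_4 = A·v_3 = (-10, 6, 24).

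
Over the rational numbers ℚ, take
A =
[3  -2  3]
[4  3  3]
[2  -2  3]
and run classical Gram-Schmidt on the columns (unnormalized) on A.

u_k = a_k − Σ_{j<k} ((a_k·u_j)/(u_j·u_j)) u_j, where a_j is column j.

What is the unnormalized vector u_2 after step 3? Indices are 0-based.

u_2 = (-70/163, 10/163, 85/163)

Step 1: u_0 = a_0 = (3, 4, 2).
Step 2: u_1 = a_1 − (2/29)·u_0 = (-64/29, 79/29, -62/29).
Step 3: u_2 = a_2 − (27/29)·u_0 − (-47/163)·u_1 = (-70/163, 10/163, 85/163).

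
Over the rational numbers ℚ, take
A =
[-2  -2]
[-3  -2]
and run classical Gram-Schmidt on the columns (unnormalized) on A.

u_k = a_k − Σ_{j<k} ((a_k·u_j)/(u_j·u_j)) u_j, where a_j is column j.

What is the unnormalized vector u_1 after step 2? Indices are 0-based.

Step 1: u_0 = a_0 = (-2, -3).
Step 2: u_1 = a_1 − (10/13)·u_0 = (-6/13, 4/13).

u_1 = (-6/13, 4/13)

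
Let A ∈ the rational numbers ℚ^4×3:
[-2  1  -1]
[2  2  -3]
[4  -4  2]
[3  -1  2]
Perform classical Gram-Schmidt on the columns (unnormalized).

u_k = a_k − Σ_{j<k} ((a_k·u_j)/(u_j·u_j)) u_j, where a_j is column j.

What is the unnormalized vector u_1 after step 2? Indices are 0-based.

u_1 = (-1/33, 100/33, -64/33, 6/11)

Step 1: u_0 = a_0 = (-2, 2, 4, 3).
Step 2: u_1 = a_1 − (-17/33)·u_0 = (-1/33, 100/33, -64/33, 6/11).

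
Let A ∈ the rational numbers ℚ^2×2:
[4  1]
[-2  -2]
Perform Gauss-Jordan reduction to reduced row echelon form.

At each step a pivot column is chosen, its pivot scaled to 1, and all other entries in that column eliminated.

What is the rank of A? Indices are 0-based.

[1] R0 /= 4  ⇒  (1, 1/4)
     R1 -= -2·R0  ⇒  (0, -3/2)
[2] R1 /= -3/2  ⇒  (0, 1)
     R0 -= 1/4·R1  ⇒  (1, 0)

rank = 2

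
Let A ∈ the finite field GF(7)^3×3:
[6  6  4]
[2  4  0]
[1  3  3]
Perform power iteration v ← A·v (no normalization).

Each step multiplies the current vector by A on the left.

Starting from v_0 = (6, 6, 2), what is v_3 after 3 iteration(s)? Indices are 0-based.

v_0 = (6, 6, 2).
v_1 = A·v_0 = (3, 1, 2).
v_2 = A·v_1 = (4, 3, 5).
v_3 = A·v_2 = (6, 6, 0).

v_3 = (6, 6, 0)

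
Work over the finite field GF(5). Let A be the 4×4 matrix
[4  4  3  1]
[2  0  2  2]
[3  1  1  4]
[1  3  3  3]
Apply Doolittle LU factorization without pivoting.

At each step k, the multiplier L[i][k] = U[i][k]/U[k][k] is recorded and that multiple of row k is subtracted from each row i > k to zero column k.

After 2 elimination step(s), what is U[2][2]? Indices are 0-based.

Step 1: pivot at (0,0) is 4.
  row1 ← row1 − (3)·row0  ⇒  L[1][0]=3, U row1=(0, 3, 3, 4)
  row2 ← row2 − (2)·row0  ⇒  L[2][0]=2, U row2=(0, 3, 0, 2)
  row3 ← row3 − (4)·row0  ⇒  L[3][0]=4, U row3=(0, 2, 1, 4)
Step 2: pivot at (1,1) is 3.
  row2 ← row2 − (1)·row1  ⇒  L[2][1]=1, U row2=(0, 0, 2, 3)
  row3 ← row3 − (4)·row1  ⇒  L[3][1]=4, U row3=(0, 0, 4, 3)

U[2][2] = 2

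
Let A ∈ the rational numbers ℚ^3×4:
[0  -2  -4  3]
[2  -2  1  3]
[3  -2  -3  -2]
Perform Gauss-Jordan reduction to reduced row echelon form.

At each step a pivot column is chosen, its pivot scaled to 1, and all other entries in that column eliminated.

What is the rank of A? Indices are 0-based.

pivot(0,0): swap R0↔R1
pivot(0,0)=2: scale R0 → (1, -1, 1/2, 3/2)
  clear (2,0): R2 −= (3)R0 → (0, 1, -9/2, -13/2)
pivot(1,1)=-2: scale R1 → (0, 1, 2, -3/2)
  clear (0,1): R0 −= (-1)R1 → (1, 0, 5/2, 0)
  clear (2,1): R2 −= (1)R1 → (0, 0, -13/2, -5)
pivot(2,2)=-13/2: scale R2 → (0, 0, 1, 10/13)
  clear (0,2): R0 −= (5/2)R2 → (1, 0, 0, -25/13)
  clear (1,2): R1 −= (2)R2 → (0, 1, 0, -79/26)

rank = 3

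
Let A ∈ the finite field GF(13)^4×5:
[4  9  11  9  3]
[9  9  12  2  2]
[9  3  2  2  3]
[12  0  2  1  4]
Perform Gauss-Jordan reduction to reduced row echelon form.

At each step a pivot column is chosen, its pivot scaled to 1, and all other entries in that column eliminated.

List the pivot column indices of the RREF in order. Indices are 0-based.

pivot(0,0)=4: scale R0 → (1, 12, 6, 12, 4)
  clear (1,0): R1 −= (9)R0 → (0, 5, 10, 11, 5)
  clear (2,0): R2 −= (9)R0 → (0, 12, 0, 11, 6)
  clear (3,0): R3 −= (12)R0 → (0, 12, 8, 0, 8)
pivot(1,1)=5: scale R1 → (0, 1, 2, 10, 1)
  clear (0,1): R0 −= (12)R1 → (1, 0, 8, 9, 5)
  clear (2,1): R2 −= (12)R1 → (0, 0, 2, 8, 7)
  clear (3,1): R3 −= (12)R1 → (0, 0, 10, 10, 9)
pivot(2,2)=2: scale R2 → (0, 0, 1, 4, 10)
  clear (0,2): R0 −= (8)R2 → (1, 0, 0, 3, 3)
  clear (1,2): R1 −= (2)R2 → (0, 1, 0, 2, 7)
  clear (3,2): R3 −= (10)R2 → (0, 0, 0, 9, 0)
pivot(3,3)=9: scale R3 → (0, 0, 0, 1, 0)
  clear (0,3): R0 −= (3)R3 → (1, 0, 0, 0, 3)
  clear (1,3): R1 −= (2)R3 → (0, 1, 0, 0, 7)
  clear (2,3): R2 −= (4)R3 → (0, 0, 1, 0, 10)

pivot columns: 0, 1, 2, 3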